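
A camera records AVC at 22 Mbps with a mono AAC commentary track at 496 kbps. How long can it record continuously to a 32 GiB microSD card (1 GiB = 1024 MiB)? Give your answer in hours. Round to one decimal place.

3.4 hours

Audio: 496 kbps = 0.496 Mbps.
Total bitrate: 22 + 0.496 = 22.496 Mbps.
Capacity: 32 GiB = 274,878 Mb.
Recording time: 274,878 / 22.496 = 12,219 s ≈ 3.39 hours.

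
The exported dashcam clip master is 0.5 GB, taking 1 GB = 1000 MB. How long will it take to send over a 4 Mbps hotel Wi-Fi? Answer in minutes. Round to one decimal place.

16.7 minutes

File: 0.5 GB = 4000.0 Mb.
At 4 Mbps: 4000.0 / 4 = 1000.0 s ≈ 16.7 minutes.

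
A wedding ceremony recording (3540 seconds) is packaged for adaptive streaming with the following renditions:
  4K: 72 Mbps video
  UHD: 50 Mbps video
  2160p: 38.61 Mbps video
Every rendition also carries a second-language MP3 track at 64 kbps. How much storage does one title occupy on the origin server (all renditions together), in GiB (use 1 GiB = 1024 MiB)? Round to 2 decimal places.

66.27 GiB

Audio: 64 kbps = 0.064 Mbps.
Sum of rendition bitrates: (72+0.064) + (50+0.064) + (38.61+0.064) = 160.802 Mbps.
× 3540 s = 569,239 Mb = 71,155 MB = 66.27 GiB.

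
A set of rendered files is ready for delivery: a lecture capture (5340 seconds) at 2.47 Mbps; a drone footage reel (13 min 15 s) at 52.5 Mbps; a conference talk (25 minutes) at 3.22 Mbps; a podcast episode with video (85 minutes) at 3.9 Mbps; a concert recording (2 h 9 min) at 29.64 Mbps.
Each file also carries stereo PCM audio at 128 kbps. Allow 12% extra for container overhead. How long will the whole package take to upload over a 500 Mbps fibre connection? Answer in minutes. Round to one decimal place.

Audio: 128 kbps = 0.128 Mbps.
lecture capture: 2.598 Mbps × 5340 s × 1.12 = 15538.1 Mb
drone footage reel: 52.628 Mbps × 795 s × 1.12 = 46860.0 Mb
conference talk: 3.348 Mbps × 1500 s × 1.12 = 5624.6 Mb
podcast episode with video: 4.028 Mbps × 5100 s × 1.12 = 23007.9 Mb
concert recording: 29.768 Mbps × 7740 s × 1.12 = 258052.8 Mb
Total: 349083.5 Mb = 43635.4 MB.
At 500 Mbps: 349083.5 / 500 = 698 s ≈ 11.6 minutes.

11.6 minutes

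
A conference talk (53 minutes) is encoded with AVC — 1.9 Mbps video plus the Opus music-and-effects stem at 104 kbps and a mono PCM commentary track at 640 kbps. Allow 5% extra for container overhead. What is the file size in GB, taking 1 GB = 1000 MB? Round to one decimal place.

53 min = 3180 s
Audio total: 104 + 640 = 744 kbps = 0.744 Mbps.
Total bitrate: 1.9 + 0.744 = 2.644 Mbps.
Stream data: 2.644 Mbps × 3180 s = 8407.9 Mb.
With 5% container overhead: ×1.05.
8,828 Mb ÷ 8 = 1,104 MB → 1.104 GB.

1.1 GB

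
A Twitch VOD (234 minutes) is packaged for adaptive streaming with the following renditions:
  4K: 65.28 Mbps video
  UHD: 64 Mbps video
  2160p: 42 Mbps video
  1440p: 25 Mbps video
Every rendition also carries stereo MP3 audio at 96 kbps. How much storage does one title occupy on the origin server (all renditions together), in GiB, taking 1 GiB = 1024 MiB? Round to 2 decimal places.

234 min = 14040 s
Audio: 96 kbps = 0.096 Mbps.
Sum of rendition bitrates: (65.28+0.096) + (64+0.096) + (42+0.096) + (25+0.096) = 196.664 Mbps.
× 14040 s = 2,761,163 Mb = 345,145 MB = 321.4 GiB.

321.44 GiB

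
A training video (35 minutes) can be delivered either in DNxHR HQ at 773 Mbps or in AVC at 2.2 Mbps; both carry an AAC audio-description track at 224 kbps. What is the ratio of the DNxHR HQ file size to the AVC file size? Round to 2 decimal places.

318.99

35 min = 2100 s
Audio: 224 kbps = 0.224 Mbps.
DNxHR HQ: 773.224 Mbps × 2100 s = 1623770.4 Mb = 202.971 GB.
AVC: 2.424 Mbps × 2100 s = 5090.4 Mb = 0.636 GB.
Ratio: 202.971 / 0.636 = 318.987.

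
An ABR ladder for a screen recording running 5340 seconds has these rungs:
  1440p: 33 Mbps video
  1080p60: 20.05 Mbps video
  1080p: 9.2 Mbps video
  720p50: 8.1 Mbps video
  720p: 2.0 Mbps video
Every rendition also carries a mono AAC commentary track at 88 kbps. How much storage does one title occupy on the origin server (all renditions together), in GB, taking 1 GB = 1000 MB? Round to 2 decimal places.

48.59 GB

Audio: 88 kbps = 0.088 Mbps.
Sum of rendition bitrates: (33+0.088) + (20.05+0.088) + (9.2+0.088) + (8.1+0.088) + (2.0+0.088) = 72.790 Mbps.
× 5340 s = 388,699 Mb = 48,587 MB = 48.59 GB.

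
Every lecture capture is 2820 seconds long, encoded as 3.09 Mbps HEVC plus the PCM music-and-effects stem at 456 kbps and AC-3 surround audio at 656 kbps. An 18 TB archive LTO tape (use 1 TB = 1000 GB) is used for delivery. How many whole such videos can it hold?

12152

Audio total: 456 + 656 = 1112 kbps = 1.112 Mbps.
Total bitrate: 4.202 Mbps.
Per item: 4.202 Mbps × 2820 s = 11,850 Mb = 1,481 MB.
Capacity: 18 TB = 144,000,000 Mb; 12152.27 items → 12152 complete.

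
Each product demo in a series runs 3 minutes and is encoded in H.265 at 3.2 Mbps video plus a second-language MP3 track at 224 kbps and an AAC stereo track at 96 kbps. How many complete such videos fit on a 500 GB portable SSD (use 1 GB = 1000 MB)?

6313

3 min = 180 s
Audio total: 224 + 96 = 320 kbps = 0.320 Mbps.
Total bitrate: 3.520 Mbps.
Per item: 3.520 Mbps × 180 s = 633.6 Mb = 79.20 MB.
Capacity: 500 GB = 4,000,000 Mb; 6313.13 items → 6313 complete.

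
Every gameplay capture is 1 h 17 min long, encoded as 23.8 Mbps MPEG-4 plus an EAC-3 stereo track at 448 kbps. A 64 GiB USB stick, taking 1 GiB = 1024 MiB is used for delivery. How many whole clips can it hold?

4

1 h 17 min = 77 min = 4620 s
Audio: 448 kbps = 0.448 Mbps.
Total bitrate: 24.248 Mbps.
Per item: 24.248 Mbps × 4620 s = 112,026 Mb = 14,003 MB.
Capacity: 64 GiB = 549,756 Mb; 4.91 items → 4 complete.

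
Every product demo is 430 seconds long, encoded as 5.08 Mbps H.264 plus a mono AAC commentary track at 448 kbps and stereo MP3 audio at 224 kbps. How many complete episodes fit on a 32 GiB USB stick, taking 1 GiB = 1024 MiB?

111

Audio total: 448 + 224 = 672 kbps = 0.672 Mbps.
Total bitrate: 5.752 Mbps.
Per item: 5.752 Mbps × 430 s = 2,473 Mb = 309.2 MB.
Capacity: 32 GiB = 274,878 Mb; 111.14 items → 111 complete.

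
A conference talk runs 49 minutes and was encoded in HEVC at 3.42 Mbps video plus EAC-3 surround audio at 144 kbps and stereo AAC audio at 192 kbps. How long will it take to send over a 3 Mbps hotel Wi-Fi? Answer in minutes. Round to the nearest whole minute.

61 minutes

49 min = 2940 s
Audio total: 144 + 192 = 336 kbps = 0.336 Mbps.
Total bitrate: 3.756 Mbps.
File: 3.756 Mbps × 2940 s = 11042.6 Mb.
At 3 Mbps: 11042.6 / 3 = 3680.9 s ≈ 61.3 minutes.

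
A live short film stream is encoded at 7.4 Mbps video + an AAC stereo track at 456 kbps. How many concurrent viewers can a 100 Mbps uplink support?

Audio: 456 kbps = 0.456 Mbps.
Per-viewer media rate: 7.856 Mbps.
100 Mbps = 100.0 Mbps; 100.0 / 7.856 = 12.73 → 12 viewers.

12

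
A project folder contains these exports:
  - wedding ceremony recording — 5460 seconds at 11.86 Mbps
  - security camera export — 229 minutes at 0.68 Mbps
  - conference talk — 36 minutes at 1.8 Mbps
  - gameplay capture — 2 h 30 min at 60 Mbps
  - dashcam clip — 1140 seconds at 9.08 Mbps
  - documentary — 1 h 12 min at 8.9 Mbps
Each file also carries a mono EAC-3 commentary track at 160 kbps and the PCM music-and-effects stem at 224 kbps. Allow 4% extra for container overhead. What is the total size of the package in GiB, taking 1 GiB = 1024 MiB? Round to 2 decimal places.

Audio total: 160 + 224 = 384 kbps = 0.384 Mbps.
wedding ceremony recording: 12.244 Mbps × 5460 s × 1.04 = 69526.3 Mb
security camera export: 1.064 Mbps × 13740 s × 1.04 = 15204.1 Mb
conference talk: 2.184 Mbps × 2160 s × 1.04 = 4906.1 Mb
gameplay capture: 60.384 Mbps × 9000 s × 1.04 = 565194.2 Mb
dashcam clip: 9.464 Mbps × 1140 s × 1.04 = 11220.5 Mb
documentary: 9.284 Mbps × 4320 s × 1.04 = 41711.2 Mb
Total: 707762.5 Mb = 88470.3 MB.
= 82.39 GiB.

82.39 GiB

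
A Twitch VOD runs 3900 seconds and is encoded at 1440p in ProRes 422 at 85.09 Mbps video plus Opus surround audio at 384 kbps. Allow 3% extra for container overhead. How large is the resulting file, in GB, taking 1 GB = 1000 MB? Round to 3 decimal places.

42.919 GB

Audio: 384 kbps = 0.384 Mbps.
Total bitrate: 85.09 + 0.384 = 85.474 Mbps.
Stream data: 85.474 Mbps × 3900 s = 333348.6 Mb.
With 3% container overhead: ×1.03.
343,349 Mb ÷ 8 = 42,919 MB → 42.92 GB.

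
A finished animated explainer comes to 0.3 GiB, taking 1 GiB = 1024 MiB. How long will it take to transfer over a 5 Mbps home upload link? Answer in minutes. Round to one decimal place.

8.6 minutes

File: 0.3 GiB = 2577.0 Mb.
At 5 Mbps: 2577.0 / 5 = 515.4 s ≈ 8.59 minutes.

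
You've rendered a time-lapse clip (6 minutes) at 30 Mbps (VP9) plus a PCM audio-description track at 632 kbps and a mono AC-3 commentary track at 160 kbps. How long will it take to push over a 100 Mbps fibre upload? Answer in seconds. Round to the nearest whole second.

6 min = 360 s
Audio total: 632 + 160 = 792 kbps = 0.792 Mbps.
Total bitrate: 30.792 Mbps.
File: 30.792 Mbps × 360 s = 11085.1 Mb.
At 100 Mbps: 11085.1 / 100 = 110.9 s ≈ 111 seconds.

111 seconds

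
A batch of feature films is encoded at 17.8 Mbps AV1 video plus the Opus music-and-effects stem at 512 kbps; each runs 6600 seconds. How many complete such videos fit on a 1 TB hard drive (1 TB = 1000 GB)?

66

Audio: 512 kbps = 0.512 Mbps.
Total bitrate: 18.312 Mbps.
Per item: 18.312 Mbps × 6600 s = 120,859 Mb = 15,107 MB.
Capacity: 1 TB = 8,000,000 Mb; 66.19 items → 66 complete.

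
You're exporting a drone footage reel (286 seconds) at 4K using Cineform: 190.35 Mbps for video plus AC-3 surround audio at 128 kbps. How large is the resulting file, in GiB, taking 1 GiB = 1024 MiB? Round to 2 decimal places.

Audio: 128 kbps = 0.128 Mbps.
Total bitrate: 190.35 + 0.128 = 190.478 Mbps.
Stream data: 190.478 Mbps × 286 s = 54476.7 Mb.
54,477 Mb = 6,809,588,500 bytes ÷ 1,073,741,824 = 6.342 GiB.

6.34 GiB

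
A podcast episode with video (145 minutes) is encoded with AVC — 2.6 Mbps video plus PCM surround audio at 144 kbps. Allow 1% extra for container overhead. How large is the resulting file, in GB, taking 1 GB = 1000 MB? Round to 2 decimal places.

145 min = 8700 s
Audio: 144 kbps = 0.144 Mbps.
Total bitrate: 2.6 + 0.144 = 2.744 Mbps.
Stream data: 2.744 Mbps × 8700 s = 23872.8 Mb.
With 1% container overhead: ×1.01.
24,112 Mb ÷ 8 = 3,014 MB → 3.014 GB.

3.01 GB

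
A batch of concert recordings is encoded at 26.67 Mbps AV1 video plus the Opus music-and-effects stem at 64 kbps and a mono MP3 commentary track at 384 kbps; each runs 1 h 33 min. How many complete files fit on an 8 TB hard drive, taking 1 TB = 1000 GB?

1 h 33 min = 93 min = 5580 s
Audio total: 64 + 384 = 448 kbps = 0.448 Mbps.
Total bitrate: 27.118 Mbps.
Per item: 27.118 Mbps × 5580 s = 151,318 Mb = 18,915 MB.
Capacity: 8 TB = 64,000,000 Mb; 422.95 items → 422 complete.

422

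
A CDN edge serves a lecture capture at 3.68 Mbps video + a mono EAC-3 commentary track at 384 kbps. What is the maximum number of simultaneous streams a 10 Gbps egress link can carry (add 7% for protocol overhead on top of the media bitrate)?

Audio: 384 kbps = 0.384 Mbps.
Per-viewer media rate: 4.064 Mbps.
On the wire with 7% overhead: 4.348 Mbps.
10 Gbps = 10,000 Mbps; 10,000 / 4.348 = 2299.65 → 2299 viewers.

2299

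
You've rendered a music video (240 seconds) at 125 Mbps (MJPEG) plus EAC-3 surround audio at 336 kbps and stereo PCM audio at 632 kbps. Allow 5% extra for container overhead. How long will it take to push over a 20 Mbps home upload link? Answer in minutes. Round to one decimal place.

Audio total: 336 + 632 = 968 kbps = 0.968 Mbps.
Total bitrate: 125.968 Mbps.
File: 125.968 Mbps × 240 s = 30232.3 Mb.
With 5% container overhead: ×1.05. → 31743.9 Mb.
At 20 Mbps: 31743.9 / 20 = 1587.2 s ≈ 26.5 minutes.

26.5 minutes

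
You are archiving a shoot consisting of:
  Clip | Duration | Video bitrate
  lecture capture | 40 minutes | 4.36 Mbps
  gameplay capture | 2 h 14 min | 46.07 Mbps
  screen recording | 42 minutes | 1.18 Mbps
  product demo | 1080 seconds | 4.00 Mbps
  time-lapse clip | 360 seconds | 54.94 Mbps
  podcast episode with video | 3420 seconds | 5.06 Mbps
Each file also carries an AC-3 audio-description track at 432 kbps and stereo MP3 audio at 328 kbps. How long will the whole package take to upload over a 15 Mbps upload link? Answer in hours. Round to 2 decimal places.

8.13 hours

Audio total: 432 + 328 = 760 kbps = 0.760 Mbps.
lecture capture: 5.120 Mbps × 2400 s = 12288.0 Mb
gameplay capture: 46.830 Mbps × 8040 s = 376513.2 Mb
screen recording: 1.940 Mbps × 2520 s = 4888.8 Mb
product demo: 4.760 Mbps × 1080 s = 5140.8 Mb
time-lapse clip: 55.700 Mbps × 360 s = 20052.0 Mb
podcast episode with video: 5.820 Mbps × 3420 s = 19904.4 Mb
Total: 438787.2 Mb = 54848.4 MB.
At 15 Mbps: 438787.2 / 15 = 29252 s ≈ 8.13 hours.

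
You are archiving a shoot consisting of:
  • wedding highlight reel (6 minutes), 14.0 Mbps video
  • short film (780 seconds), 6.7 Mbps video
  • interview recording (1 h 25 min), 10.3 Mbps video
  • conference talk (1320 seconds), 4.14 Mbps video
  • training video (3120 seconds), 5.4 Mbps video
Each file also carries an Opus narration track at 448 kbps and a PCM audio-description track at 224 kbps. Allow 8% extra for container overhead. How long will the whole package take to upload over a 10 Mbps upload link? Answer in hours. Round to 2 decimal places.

2.77 hours

Audio total: 448 + 224 = 672 kbps = 0.672 Mbps.
wedding highlight reel: 14.672 Mbps × 360 s × 1.08 = 5704.5 Mb
short film: 7.372 Mbps × 780 s × 1.08 = 6210.2 Mb
interview recording: 10.972 Mbps × 5100 s × 1.08 = 60433.8 Mb
conference talk: 4.812 Mbps × 1320 s × 1.08 = 6860.0 Mb
training video: 6.072 Mbps × 3120 s × 1.08 = 20460.2 Mb
Total: 99668.6 Mb = 12458.6 MB.
At 10 Mbps: 99668.6 / 10 = 9967 s ≈ 2.77 hours.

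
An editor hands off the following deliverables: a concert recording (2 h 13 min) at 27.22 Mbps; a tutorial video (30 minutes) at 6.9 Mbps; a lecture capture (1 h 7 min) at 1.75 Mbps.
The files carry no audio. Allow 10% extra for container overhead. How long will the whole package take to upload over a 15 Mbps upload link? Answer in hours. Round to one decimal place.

concert recording: 27.220 Mbps × 7980 s × 1.10 = 238937.2 Mb
tutorial video: 6.900 Mbps × 1800 s × 1.10 = 13662.0 Mb
lecture capture: 1.750 Mbps × 4020 s × 1.10 = 7738.5 Mb
Total: 260337.7 Mb = 32542.2 MB.
At 15 Mbps: 260337.7 / 15 = 17356 s ≈ 4.82 hours.

4.8 hours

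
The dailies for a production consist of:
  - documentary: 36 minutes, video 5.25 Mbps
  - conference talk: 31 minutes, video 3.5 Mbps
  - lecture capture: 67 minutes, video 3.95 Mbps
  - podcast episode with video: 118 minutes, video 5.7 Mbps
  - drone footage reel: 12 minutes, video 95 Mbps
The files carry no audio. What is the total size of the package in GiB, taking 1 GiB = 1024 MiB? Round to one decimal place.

documentary: 5.250 Mbps × 2160 s = 11340.0 Mb
conference talk: 3.500 Mbps × 1860 s = 6510.0 Mb
lecture capture: 3.950 Mbps × 4020 s = 15879.0 Mb
podcast episode with video: 5.700 Mbps × 7080 s = 40356.0 Mb
drone footage reel: 95.000 Mbps × 720 s = 68400.0 Mb
Total: 142485.0 Mb = 17810.6 MB.
= 16.59 GiB.

16.6 GiB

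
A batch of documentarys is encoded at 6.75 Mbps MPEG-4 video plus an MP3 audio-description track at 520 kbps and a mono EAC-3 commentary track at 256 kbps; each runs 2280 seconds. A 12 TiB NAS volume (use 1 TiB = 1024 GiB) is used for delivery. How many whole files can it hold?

6151

Audio total: 520 + 256 = 776 kbps = 0.776 Mbps.
Total bitrate: 7.526 Mbps.
Per item: 7.526 Mbps × 2280 s = 17,159 Mb = 2,145 MB.
Capacity: 12 TiB = 105,553,116 Mb; 6151.37 items → 6151 complete.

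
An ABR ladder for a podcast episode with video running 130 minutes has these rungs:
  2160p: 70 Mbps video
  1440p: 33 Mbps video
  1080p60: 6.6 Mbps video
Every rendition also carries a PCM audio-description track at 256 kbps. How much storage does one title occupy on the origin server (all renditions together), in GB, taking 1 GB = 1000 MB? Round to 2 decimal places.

107.61 GB

130 min = 7800 s
Audio: 256 kbps = 0.256 Mbps.
Sum of rendition bitrates: (70+0.256) + (33+0.256) + (6.6+0.256) = 110.368 Mbps.
× 7800 s = 860,870 Mb = 107,609 MB = 107.6 GB.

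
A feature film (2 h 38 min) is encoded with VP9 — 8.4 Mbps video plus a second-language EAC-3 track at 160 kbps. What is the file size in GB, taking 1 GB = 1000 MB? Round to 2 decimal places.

10.14 GB

2 h 38 min = 158 min = 9480 s
Audio: 160 kbps = 0.160 Mbps.
Total bitrate: 8.4 + 0.160 = 8.560 Mbps.
Stream data: 8.560 Mbps × 9480 s = 81148.8 Mb.
81,149 Mb ÷ 8 = 10,144 MB → 10.14 GB.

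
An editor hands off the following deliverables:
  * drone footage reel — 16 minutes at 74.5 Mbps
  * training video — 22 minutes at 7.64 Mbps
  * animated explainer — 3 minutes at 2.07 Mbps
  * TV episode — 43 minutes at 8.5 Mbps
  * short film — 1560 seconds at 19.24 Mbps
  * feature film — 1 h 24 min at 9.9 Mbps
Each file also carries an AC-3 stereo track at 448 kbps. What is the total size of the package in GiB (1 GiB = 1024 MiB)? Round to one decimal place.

22.0 GiB

Audio: 448 kbps = 0.448 Mbps.
drone footage reel: 74.948 Mbps × 960 s = 71950.1 Mb
training video: 8.088 Mbps × 1320 s = 10676.2 Mb
animated explainer: 2.518 Mbps × 180 s = 453.2 Mb
TV episode: 8.948 Mbps × 2580 s = 23085.8 Mb
short film: 19.688 Mbps × 1560 s = 30713.3 Mb
feature film: 10.348 Mbps × 5040 s = 52153.9 Mb
Total: 189032.5 Mb = 23629.1 MB.
= 22.01 GiB.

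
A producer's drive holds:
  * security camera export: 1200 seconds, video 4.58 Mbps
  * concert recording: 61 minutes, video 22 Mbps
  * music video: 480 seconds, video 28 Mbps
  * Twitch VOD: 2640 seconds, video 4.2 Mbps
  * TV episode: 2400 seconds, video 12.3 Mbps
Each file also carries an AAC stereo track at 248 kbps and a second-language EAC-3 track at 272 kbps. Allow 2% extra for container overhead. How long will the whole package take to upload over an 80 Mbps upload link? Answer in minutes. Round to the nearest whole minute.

31 minutes

Audio total: 248 + 272 = 520 kbps = 0.520 Mbps.
security camera export: 5.100 Mbps × 1200 s × 1.02 = 6242.4 Mb
concert recording: 22.520 Mbps × 3660 s × 1.02 = 84071.7 Mb
music video: 28.520 Mbps × 480 s × 1.02 = 13963.4 Mb
Twitch VOD: 4.720 Mbps × 2640 s × 1.02 = 12710.0 Mb
TV episode: 12.820 Mbps × 2400 s × 1.02 = 31383.4 Mb
Total: 148370.8 Mb = 18546.4 MB.
At 80 Mbps: 148370.8 / 80 = 1855 s ≈ 30.9 minutes.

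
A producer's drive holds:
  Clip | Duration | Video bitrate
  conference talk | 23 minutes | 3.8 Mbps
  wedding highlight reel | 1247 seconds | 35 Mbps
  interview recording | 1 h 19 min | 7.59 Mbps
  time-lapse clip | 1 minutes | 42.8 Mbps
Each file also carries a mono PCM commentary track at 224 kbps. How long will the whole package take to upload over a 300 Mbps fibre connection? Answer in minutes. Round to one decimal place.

4.9 minutes

Audio: 224 kbps = 0.224 Mbps.
conference talk: 4.024 Mbps × 1380 s = 5553.1 Mb
wedding highlight reel: 35.224 Mbps × 1247 s = 43924.3 Mb
interview recording: 7.814 Mbps × 4740 s = 37038.4 Mb
time-lapse clip: 43.024 Mbps × 60 s = 2581.4 Mb
Total: 89097.2 Mb = 11137.2 MB.
At 300 Mbps: 89097.2 / 300 = 297 s ≈ 4.95 minutes.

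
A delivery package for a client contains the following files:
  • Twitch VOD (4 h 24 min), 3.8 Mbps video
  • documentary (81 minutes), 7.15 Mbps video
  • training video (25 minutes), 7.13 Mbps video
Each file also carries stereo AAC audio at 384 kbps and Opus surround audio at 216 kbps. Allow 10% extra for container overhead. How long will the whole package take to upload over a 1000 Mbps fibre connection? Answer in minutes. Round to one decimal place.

Audio total: 384 + 216 = 600 kbps = 0.600 Mbps.
Twitch VOD: 4.400 Mbps × 15840 s × 1.10 = 76665.6 Mb
documentary: 7.750 Mbps × 4860 s × 1.10 = 41431.5 Mb
training video: 7.730 Mbps × 1500 s × 1.10 = 12754.5 Mb
Total: 130851.6 Mb = 16356.5 MB.
At 1000 Mbps: 130851.6 / 1000 = 131 s ≈ 2.18 minutes.

2.2 minutes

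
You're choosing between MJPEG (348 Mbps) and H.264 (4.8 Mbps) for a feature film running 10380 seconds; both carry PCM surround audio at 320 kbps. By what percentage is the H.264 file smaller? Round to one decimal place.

98.5%

Audio: 320 kbps = 0.320 Mbps.
MJPEG: 348.320 Mbps × 10380 s = 3615561.6 Mb = 451.945 GB.
H.264: 5.120 Mbps × 10380 s = 53145.6 Mb = 6.643 GB.
Reduction: (1 − 6.643/451.945) × 100 = 98.53%.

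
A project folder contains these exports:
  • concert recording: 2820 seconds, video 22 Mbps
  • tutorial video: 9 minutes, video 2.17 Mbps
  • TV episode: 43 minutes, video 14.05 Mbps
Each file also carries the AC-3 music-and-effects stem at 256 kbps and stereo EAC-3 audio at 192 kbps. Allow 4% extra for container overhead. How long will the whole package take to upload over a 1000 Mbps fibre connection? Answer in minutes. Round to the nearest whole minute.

2 minutes

Audio total: 256 + 192 = 448 kbps = 0.448 Mbps.
concert recording: 22.448 Mbps × 2820 s × 1.04 = 65835.5 Mb
tutorial video: 2.618 Mbps × 540 s × 1.04 = 1470.3 Mb
TV episode: 14.498 Mbps × 2580 s × 1.04 = 38901.0 Mb
Total: 106206.8 Mb = 13275.8 MB.
At 1000 Mbps: 106206.8 / 1000 = 106 s ≈ 1.77 minutes.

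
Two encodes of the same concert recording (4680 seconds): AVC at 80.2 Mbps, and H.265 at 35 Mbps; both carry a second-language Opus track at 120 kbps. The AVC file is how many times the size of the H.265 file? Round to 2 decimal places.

2.29

Audio: 120 kbps = 0.120 Mbps.
AVC: 80.320 Mbps × 4680 s = 375897.6 Mb = 46.987 GB.
H.265: 35.120 Mbps × 4680 s = 164361.6 Mb = 20.545 GB.
Ratio: 46.987 / 20.545 = 2.287.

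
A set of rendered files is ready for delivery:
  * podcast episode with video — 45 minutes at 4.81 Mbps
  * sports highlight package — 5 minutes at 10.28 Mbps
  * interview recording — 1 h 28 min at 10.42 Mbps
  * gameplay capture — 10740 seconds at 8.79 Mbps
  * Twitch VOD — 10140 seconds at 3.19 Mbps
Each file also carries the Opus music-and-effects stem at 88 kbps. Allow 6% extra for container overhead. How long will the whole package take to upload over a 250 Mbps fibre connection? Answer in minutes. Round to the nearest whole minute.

Audio: 88 kbps = 0.088 Mbps.
podcast episode with video: 4.898 Mbps × 2700 s × 1.06 = 14018.1 Mb
sports highlight package: 10.368 Mbps × 300 s × 1.06 = 3297.0 Mb
interview recording: 10.508 Mbps × 5280 s × 1.06 = 58811.2 Mb
gameplay capture: 8.878 Mbps × 10740 s × 1.06 = 101070.7 Mb
Twitch VOD: 3.278 Mbps × 10140 s × 1.06 = 35233.3 Mb
Total: 212430.2 Mb = 26553.8 MB.
At 250 Mbps: 212430.2 / 250 = 850 s ≈ 14.2 minutes.

14 minutes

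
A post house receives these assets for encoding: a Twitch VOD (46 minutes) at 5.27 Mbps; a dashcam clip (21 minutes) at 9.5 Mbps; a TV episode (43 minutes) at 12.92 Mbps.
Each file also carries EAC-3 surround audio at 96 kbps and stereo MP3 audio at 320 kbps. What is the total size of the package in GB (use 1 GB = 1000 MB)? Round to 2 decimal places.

Audio total: 96 + 320 = 416 kbps = 0.416 Mbps.
Twitch VOD: 5.686 Mbps × 2760 s = 15693.4 Mb
dashcam clip: 9.916 Mbps × 1260 s = 12494.2 Mb
TV episode: 13.336 Mbps × 2580 s = 34406.9 Mb
Total: 62594.4 Mb = 7824.3 MB.
= 7.824 GB.

7.82 GB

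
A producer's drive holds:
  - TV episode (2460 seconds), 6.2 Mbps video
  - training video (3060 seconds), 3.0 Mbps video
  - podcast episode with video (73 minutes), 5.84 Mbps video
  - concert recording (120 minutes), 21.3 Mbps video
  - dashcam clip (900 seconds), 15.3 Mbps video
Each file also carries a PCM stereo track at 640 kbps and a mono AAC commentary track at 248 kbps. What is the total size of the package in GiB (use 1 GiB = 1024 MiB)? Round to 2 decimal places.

27.14 GiB

Audio total: 640 + 248 = 888 kbps = 0.888 Mbps.
TV episode: 7.088 Mbps × 2460 s = 17436.5 Mb
training video: 3.888 Mbps × 3060 s = 11897.3 Mb
podcast episode with video: 6.728 Mbps × 4380 s = 29468.6 Mb
concert recording: 22.188 Mbps × 7200 s = 159753.6 Mb
dashcam clip: 16.188 Mbps × 900 s = 14569.2 Mb
Total: 233125.2 Mb = 29140.7 MB.
= 27.14 GiB.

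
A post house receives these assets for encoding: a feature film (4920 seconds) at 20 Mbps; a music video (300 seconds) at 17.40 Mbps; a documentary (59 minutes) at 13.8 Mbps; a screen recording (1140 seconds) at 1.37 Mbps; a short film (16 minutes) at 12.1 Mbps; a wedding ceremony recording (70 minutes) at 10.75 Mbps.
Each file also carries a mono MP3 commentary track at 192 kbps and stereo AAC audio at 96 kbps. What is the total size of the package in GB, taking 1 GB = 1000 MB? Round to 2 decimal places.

26.89 GB

Audio total: 192 + 96 = 288 kbps = 0.288 Mbps.
feature film: 20.288 Mbps × 4920 s = 99817.0 Mb
music video: 17.688 Mbps × 300 s = 5306.4 Mb
documentary: 14.088 Mbps × 3540 s = 49871.5 Mb
screen recording: 1.658 Mbps × 1140 s = 1890.1 Mb
short film: 12.388 Mbps × 960 s = 11892.5 Mb
wedding ceremony recording: 11.038 Mbps × 4200 s = 46359.6 Mb
Total: 215137.1 Mb = 26892.1 MB.
= 26.89 GB.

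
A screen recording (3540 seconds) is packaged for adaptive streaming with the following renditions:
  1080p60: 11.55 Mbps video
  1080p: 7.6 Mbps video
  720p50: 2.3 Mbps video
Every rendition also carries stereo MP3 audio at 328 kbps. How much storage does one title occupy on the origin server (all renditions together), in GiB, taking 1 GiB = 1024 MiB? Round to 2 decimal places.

9.25 GiB

Audio: 328 kbps = 0.328 Mbps.
Sum of rendition bitrates: (11.55+0.328) + (7.6+0.328) + (2.3+0.328) = 22.434 Mbps.
× 3540 s = 79,416 Mb = 9,927 MB = 9.245 GiB.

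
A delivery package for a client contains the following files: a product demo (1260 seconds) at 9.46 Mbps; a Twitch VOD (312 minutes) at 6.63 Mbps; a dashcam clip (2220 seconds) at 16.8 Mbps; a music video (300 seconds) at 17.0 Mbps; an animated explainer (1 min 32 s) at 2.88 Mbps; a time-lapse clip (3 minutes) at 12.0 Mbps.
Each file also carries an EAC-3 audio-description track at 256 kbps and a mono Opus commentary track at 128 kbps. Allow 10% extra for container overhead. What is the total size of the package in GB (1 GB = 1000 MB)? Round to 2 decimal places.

26.07 GB

Audio total: 256 + 128 = 384 kbps = 0.384 Mbps.
product demo: 9.844 Mbps × 1260 s × 1.10 = 13643.8 Mb
Twitch VOD: 7.014 Mbps × 18720 s × 1.10 = 144432.3 Mb
dashcam clip: 17.184 Mbps × 2220 s × 1.10 = 41963.3 Mb
music video: 17.384 Mbps × 300 s × 1.10 = 5736.7 Mb
animated explainer: 3.264 Mbps × 92 s × 1.10 = 330.3 Mb
time-lapse clip: 12.384 Mbps × 180 s × 1.10 = 2452.0 Mb
Total: 208558.5 Mb = 26069.8 MB.
= 26.07 GB.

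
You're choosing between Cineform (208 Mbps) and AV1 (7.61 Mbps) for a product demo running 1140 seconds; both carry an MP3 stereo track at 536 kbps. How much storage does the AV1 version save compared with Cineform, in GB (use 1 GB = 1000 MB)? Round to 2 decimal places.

28.56 GB

Audio: 536 kbps = 0.536 Mbps.
Cineform: 208.536 Mbps × 1140 s = 237731.0 Mb = 29.716 GB.
AV1: 8.146 Mbps × 1140 s = 9286.4 Mb = 1.161 GB.
Saving: 29.716 − 1.161 = 28.556 GB.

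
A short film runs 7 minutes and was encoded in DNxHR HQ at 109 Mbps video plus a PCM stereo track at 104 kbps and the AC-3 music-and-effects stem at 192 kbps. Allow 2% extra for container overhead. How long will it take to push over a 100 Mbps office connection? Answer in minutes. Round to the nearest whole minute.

8 minutes

7 min = 420 s
Audio total: 104 + 192 = 296 kbps = 0.296 Mbps.
Total bitrate: 109.296 Mbps.
File: 109.296 Mbps × 420 s = 45904.3 Mb.
With 2% container overhead: ×1.02. → 46822.4 Mb.
At 100 Mbps: 46822.4 / 100 = 468.2 s ≈ 7.8 minutes.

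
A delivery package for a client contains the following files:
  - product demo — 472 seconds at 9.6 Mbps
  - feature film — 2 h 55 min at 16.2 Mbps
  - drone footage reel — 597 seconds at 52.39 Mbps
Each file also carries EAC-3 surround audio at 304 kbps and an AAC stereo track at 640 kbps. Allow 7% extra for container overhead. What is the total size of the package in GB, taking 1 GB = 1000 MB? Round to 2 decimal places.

29.00 GB

Audio total: 304 + 640 = 944 kbps = 0.944 Mbps.
product demo: 10.544 Mbps × 472 s × 1.07 = 5325.1 Mb
feature film: 17.144 Mbps × 10500 s × 1.07 = 192612.8 Mb
drone footage reel: 53.334 Mbps × 597 s × 1.07 = 34069.2 Mb
Total: 232007.2 Mb = 29000.9 MB.
= 29.00 GB.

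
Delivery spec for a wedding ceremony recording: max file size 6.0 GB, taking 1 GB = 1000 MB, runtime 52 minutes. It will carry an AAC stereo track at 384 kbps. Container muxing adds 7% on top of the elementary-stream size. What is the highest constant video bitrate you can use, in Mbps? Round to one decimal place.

Budget: 6.0 GB = 48000.0 Mb.
Stream payload after overhead: 48000.0 / 1.07 = 44859.8 Mb.
52 min = 3120 s
Total bitrate budget: 44859.8 Mb / 3120 s = 14.378 Mbps.
Audio: 384 kbps = 0.384 Mbps.
Video: 14.378 − 0.384 = 13.994 Mbps.

14.0 Mbps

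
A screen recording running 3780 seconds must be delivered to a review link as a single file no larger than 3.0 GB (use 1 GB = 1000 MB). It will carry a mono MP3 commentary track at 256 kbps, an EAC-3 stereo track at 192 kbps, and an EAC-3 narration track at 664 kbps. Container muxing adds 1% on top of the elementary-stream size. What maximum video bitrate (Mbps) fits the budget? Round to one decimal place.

Budget: 3.0 GB = 24000.0 Mb.
Stream payload after overhead: 24000.0 / 1.01 = 23762.4 Mb.
Total bitrate budget: 23762.4 Mb / 3780 s = 6.286 Mbps.
Audio total: 256 + 192 + 664 = 1112 kbps = 1.112 Mbps.
Video: 6.286 − 1.112 = 5.174 Mbps.

5.2 Mbps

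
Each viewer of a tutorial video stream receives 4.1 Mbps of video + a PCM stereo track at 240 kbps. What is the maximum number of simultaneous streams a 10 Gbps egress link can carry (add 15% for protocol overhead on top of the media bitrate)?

Audio: 240 kbps = 0.240 Mbps.
Per-viewer media rate: 4.340 Mbps.
On the wire with 15% overhead: 4.991 Mbps.
10 Gbps = 10,000 Mbps; 10,000 / 4.991 = 2003.61 → 2003 viewers.

2003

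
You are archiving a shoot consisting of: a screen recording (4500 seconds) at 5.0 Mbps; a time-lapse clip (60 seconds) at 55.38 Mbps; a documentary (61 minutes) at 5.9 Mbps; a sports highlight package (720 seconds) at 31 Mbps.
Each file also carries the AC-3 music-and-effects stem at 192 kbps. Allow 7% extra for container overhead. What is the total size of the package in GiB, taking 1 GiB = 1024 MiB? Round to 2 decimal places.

8.90 GiB

Audio: 192 kbps = 0.192 Mbps.
screen recording: 5.192 Mbps × 4500 s × 1.07 = 24999.5 Mb
time-lapse clip: 55.572 Mbps × 60 s × 1.07 = 3567.7 Mb
documentary: 6.092 Mbps × 3660 s × 1.07 = 23857.5 Mb
sports highlight package: 31.192 Mbps × 720 s × 1.07 = 24030.3 Mb
Total: 76455.0 Mb = 9556.9 MB.
= 8.901 GiB.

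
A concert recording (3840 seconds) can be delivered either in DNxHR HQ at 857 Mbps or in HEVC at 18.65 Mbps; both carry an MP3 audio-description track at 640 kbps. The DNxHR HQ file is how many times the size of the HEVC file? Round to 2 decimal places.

44.46

Audio: 640 kbps = 0.640 Mbps.
DNxHR HQ: 857.640 Mbps × 3840 s = 3293337.6 Mb = 411.667 GB.
HEVC: 19.290 Mbps × 3840 s = 74073.6 Mb = 9.259 GB.
Ratio: 411.667 / 9.259 = 44.460.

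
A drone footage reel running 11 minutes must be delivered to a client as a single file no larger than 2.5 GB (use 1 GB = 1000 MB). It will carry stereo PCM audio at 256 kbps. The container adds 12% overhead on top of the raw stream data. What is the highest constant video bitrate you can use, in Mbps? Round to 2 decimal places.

26.80 Mbps

Budget: 2.5 GB = 20000.0 Mb.
Stream payload after overhead: 20000.0 / 1.12 = 17857.1 Mb.
11 min = 660 s
Total bitrate budget: 17857.1 Mb / 660 s = 27.056 Mbps.
Audio: 256 kbps = 0.256 Mbps.
Video: 27.056 − 0.256 = 26.800 Mbps.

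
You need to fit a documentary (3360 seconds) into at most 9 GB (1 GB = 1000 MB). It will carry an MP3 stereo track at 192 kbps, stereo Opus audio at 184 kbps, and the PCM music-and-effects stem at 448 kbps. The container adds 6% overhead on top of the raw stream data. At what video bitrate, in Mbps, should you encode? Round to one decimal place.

Budget: 9 GB = 72000.0 Mb.
Stream payload after overhead: 72000.0 / 1.06 = 67924.5 Mb.
Total bitrate budget: 67924.5 Mb / 3360 s = 20.216 Mbps.
Audio total: 192 + 184 + 448 = 824 kbps = 0.824 Mbps.
Video: 20.216 − 0.824 = 19.392 Mbps.

19.4 Mbps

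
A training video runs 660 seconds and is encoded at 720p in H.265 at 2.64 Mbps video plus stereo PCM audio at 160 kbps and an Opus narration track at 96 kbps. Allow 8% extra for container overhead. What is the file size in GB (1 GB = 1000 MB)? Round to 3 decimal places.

0.258 GB

Audio total: 160 + 96 = 256 kbps = 0.256 Mbps.
Total bitrate: 2.64 + 0.256 = 2.896 Mbps.
Stream data: 2.896 Mbps × 660 s = 1911.4 Mb.
With 8% container overhead: ×1.08.
2,064 Mb ÷ 8 = 258.0 MB → 0.258 GB.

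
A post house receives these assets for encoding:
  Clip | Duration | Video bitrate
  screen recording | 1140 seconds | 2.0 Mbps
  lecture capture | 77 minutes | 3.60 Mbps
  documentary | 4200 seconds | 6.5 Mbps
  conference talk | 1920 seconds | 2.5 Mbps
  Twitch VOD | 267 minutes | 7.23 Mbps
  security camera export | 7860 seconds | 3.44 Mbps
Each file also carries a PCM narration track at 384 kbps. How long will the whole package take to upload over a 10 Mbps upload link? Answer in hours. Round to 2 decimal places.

Audio: 384 kbps = 0.384 Mbps.
screen recording: 2.384 Mbps × 1140 s = 2717.8 Mb
lecture capture: 3.984 Mbps × 4620 s = 18406.1 Mb
documentary: 6.884 Mbps × 4200 s = 28912.8 Mb
conference talk: 2.884 Mbps × 1920 s = 5537.3 Mb
Twitch VOD: 7.614 Mbps × 16020 s = 121976.3 Mb
security camera export: 3.824 Mbps × 7860 s = 30056.6 Mb
Total: 207606.8 Mb = 25950.9 MB.
At 10 Mbps: 207606.8 / 10 = 20761 s ≈ 5.77 hours.

5.77 hours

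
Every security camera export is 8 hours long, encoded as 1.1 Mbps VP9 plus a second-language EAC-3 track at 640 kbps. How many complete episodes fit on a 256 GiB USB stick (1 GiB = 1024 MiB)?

8 h = 28800 s
Audio: 640 kbps = 0.640 Mbps.
Total bitrate: 1.740 Mbps.
Per item: 1.740 Mbps × 28800 s = 50,112 Mb = 6,264 MB.
Capacity: 256 GiB = 2,199,023 Mb; 43.88 items → 43 complete.

43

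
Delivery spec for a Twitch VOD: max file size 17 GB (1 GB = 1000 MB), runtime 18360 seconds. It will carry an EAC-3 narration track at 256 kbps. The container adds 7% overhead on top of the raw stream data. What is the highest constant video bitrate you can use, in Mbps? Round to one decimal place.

6.7 Mbps

Budget: 17 GB = 136000.0 Mb.
Stream payload after overhead: 136000.0 / 1.07 = 127102.8 Mb.
Total bitrate budget: 127102.8 Mb / 18360 s = 6.923 Mbps.
Audio: 256 kbps = 0.256 Mbps.
Video: 6.923 − 0.256 = 6.667 Mbps.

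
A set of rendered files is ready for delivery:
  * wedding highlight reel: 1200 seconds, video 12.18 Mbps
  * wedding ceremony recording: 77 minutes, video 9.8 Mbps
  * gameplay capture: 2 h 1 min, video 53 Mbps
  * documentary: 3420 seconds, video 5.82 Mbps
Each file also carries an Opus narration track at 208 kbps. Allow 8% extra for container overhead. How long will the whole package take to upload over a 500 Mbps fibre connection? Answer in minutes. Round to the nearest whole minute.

Audio: 208 kbps = 0.208 Mbps.
wedding highlight reel: 12.388 Mbps × 1200 s × 1.08 = 16054.8 Mb
wedding ceremony recording: 10.008 Mbps × 4620 s × 1.08 = 49935.9 Mb
gameplay capture: 53.208 Mbps × 7260 s × 1.08 = 417193.3 Mb
documentary: 6.028 Mbps × 3420 s × 1.08 = 22265.0 Mb
Total: 505449.1 Mb = 63181.1 MB.
At 500 Mbps: 505449.1 / 500 = 1011 s ≈ 16.8 minutes.

17 minutes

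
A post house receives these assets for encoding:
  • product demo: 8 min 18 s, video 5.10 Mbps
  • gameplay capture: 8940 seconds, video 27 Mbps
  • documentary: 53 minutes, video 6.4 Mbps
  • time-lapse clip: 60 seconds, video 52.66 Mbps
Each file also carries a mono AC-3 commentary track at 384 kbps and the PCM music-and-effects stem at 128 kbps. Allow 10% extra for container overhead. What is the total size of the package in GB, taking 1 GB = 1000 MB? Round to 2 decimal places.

37.66 GB

Audio total: 384 + 128 = 512 kbps = 0.512 Mbps.
product demo: 5.612 Mbps × 498 s × 1.10 = 3074.3 Mb
gameplay capture: 27.512 Mbps × 8940 s × 1.10 = 270553.0 Mb
documentary: 6.912 Mbps × 3180 s × 1.10 = 24178.2 Mb
time-lapse clip: 53.172 Mbps × 60 s × 1.10 = 3509.4 Mb
Total: 301314.8 Mb = 37664.3 MB.
= 37.66 GB.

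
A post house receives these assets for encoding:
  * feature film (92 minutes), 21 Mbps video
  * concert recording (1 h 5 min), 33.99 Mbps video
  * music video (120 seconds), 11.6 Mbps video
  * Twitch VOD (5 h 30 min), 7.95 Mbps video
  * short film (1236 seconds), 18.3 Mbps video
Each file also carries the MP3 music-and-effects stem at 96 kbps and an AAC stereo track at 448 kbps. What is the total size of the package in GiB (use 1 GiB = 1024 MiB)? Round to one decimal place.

Audio total: 96 + 448 = 544 kbps = 0.544 Mbps.
feature film: 21.544 Mbps × 5520 s = 118922.9 Mb
concert recording: 34.534 Mbps × 3900 s = 134682.6 Mb
music video: 12.144 Mbps × 120 s = 1457.3 Mb
Twitch VOD: 8.494 Mbps × 19800 s = 168181.2 Mb
short film: 18.844 Mbps × 1236 s = 23291.2 Mb
Total: 446535.1 Mb = 55816.9 MB.
= 51.98 GiB.

52.0 GiB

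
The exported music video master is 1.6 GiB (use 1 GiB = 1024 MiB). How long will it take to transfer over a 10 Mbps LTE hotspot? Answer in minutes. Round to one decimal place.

22.9 minutes

File: 1.6 GiB = 13743.9 Mb.
At 10 Mbps: 13743.9 / 10 = 1374.4 s ≈ 22.9 minutes.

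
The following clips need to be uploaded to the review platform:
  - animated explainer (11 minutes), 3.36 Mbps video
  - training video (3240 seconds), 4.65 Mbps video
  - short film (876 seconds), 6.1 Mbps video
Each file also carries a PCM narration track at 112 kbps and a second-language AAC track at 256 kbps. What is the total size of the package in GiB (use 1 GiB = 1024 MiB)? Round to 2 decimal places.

2.84 GiB

Audio total: 112 + 256 = 368 kbps = 0.368 Mbps.
animated explainer: 3.728 Mbps × 660 s = 2460.5 Mb
training video: 5.018 Mbps × 3240 s = 16258.3 Mb
short film: 6.468 Mbps × 876 s = 5666.0 Mb
Total: 24384.8 Mb = 3048.1 MB.
= 2.839 GiB.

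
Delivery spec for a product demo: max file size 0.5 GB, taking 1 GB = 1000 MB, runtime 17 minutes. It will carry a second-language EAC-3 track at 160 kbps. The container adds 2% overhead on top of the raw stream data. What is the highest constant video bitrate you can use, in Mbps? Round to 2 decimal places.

Budget: 0.5 GB = 4000.0 Mb.
Stream payload after overhead: 4000.0 / 1.02 = 3921.6 Mb.
17 min = 1020 s
Total bitrate budget: 3921.6 Mb / 1020 s = 3.845 Mbps.
Audio: 160 kbps = 0.160 Mbps.
Video: 3.845 − 0.160 = 3.685 Mbps.

3.68 Mbps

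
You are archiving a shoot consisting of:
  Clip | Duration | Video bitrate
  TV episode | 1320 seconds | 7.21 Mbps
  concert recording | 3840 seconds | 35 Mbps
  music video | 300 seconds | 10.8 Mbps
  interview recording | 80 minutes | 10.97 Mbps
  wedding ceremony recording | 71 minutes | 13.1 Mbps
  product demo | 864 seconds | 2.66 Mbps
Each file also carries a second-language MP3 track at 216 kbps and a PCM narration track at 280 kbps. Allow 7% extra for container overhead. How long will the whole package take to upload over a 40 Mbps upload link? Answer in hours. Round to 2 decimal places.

1.97 hours

Audio total: 216 + 280 = 496 kbps = 0.496 Mbps.
TV episode: 7.706 Mbps × 1320 s × 1.07 = 10884.0 Mb
concert recording: 35.496 Mbps × 3840 s × 1.07 = 145846.0 Mb
music video: 11.296 Mbps × 300 s × 1.07 = 3626.0 Mb
interview recording: 11.466 Mbps × 4800 s × 1.07 = 58889.4 Mb
wedding ceremony recording: 13.596 Mbps × 4260 s × 1.07 = 61973.3 Mb
product demo: 3.156 Mbps × 864 s × 1.07 = 2917.7 Mb
Total: 284136.3 Mb = 35517.0 MB.
At 40 Mbps: 284136.3 / 40 = 7103 s ≈ 1.97 hours.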